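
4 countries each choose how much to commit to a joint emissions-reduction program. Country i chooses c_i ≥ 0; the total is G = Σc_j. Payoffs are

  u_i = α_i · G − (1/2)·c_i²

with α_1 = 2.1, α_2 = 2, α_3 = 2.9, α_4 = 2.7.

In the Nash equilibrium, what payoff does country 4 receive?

22.545

Country i's FOC: ∂u_i/∂c_i = α_i − c_i = 0, so c_i* = α_i.
NE contributions = (2.1, 2, 2.9, 2.7); G = 9.7.
u_4 = α_4·G − ½·(c_4)² = 2.7·9.7 − ½·2.7² = 22.545.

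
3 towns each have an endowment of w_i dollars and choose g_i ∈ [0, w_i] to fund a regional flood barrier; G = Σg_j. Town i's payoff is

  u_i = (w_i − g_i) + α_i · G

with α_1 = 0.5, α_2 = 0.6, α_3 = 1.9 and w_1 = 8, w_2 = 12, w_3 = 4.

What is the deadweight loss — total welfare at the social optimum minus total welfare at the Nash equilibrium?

40

∂u_i/∂g_i = α_i − 1, so town i contributes w_i if α_i > 1, else 0.
α_i > 1 for i ∈ {3}; NE contributions (0, 0, 4), G = 4.
W^NE = Σw_i − G^NE + (Σα_i)·G^NE = 24 + 2·4 = 32.
Planner: ∂(Σu_j)/∂g_i = Σα_j − 1 = 2 > 0, so everyone contributes w_i; G^SO = 24, W^SO = 24 + 2·24 = 72.
Deadweight loss = 40.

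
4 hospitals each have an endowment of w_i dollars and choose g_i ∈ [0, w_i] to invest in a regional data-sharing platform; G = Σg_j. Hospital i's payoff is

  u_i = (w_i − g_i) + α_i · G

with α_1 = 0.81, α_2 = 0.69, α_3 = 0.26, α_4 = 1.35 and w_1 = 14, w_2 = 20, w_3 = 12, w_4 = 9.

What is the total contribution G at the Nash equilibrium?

∂u_i/∂g_i = α_i − 1, so hospital i contributes w_i if α_i > 1, else 0.
α_i > 1 for i ∈ {4}; NE contributions (0, 0, 0, 9), G = 9.

9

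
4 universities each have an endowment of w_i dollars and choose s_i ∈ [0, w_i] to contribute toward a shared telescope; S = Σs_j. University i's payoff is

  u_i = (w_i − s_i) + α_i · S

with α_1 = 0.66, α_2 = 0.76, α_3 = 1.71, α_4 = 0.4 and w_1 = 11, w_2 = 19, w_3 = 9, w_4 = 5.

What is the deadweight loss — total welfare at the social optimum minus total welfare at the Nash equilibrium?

∂u_i/∂s_i = α_i − 1, so university i contributes w_i if α_i > 1, else 0.
α_i > 1 for i ∈ {3}; NE contributions (0, 0, 9, 0), S = 9.
W^NE = Σw_i − S^NE + (Σα_i)·S^NE = 44 + 2.53·9 = 66.77.
Planner: ∂(Σu_j)/∂s_i = Σα_j − 1 = 2.53 > 0, so everyone contributes w_i; S^SO = 44, W^SO = 44 + 2.53·44 = 155.32.
Deadweight loss = 88.55.

88.55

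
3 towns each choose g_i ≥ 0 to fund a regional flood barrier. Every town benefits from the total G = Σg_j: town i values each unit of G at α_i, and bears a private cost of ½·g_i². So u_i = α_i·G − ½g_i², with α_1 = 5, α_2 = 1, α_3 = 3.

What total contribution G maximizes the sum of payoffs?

Planner FOC: ∂(Σu_j)/∂g_i = (Σα_j) − g_i = 0, so g_i^SO = Σα_j = 9 for every i; G^SO = 27.

27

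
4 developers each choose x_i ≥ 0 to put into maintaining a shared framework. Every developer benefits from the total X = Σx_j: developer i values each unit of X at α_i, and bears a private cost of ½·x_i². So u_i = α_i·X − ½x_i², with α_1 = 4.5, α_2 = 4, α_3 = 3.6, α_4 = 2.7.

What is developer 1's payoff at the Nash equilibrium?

56.475

Developer i's FOC: ∂u_i/∂x_i = α_i − x_i = 0, so x_i* = α_i.
NE contributions = (4.5, 4, 3.6, 2.7); X = 14.8.
u_1 = α_1·X − ½·(x_1)² = 4.5·14.8 − ½·4.5² = 56.475.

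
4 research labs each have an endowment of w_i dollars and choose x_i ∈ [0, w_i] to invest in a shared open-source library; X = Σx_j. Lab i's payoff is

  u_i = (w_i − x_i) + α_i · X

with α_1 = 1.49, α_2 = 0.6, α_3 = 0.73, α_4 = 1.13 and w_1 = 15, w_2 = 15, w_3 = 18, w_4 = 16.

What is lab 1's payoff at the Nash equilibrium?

∂u_i/∂x_i = α_i − 1, so lab i contributes w_i if α_i > 1, else 0.
α_i > 1 for i ∈ {1, 4}; NE contributions (15, 0, 0, 16), X = 31.
u_1 = (15 − 15) + 1.49·31 = 46.19.

46.19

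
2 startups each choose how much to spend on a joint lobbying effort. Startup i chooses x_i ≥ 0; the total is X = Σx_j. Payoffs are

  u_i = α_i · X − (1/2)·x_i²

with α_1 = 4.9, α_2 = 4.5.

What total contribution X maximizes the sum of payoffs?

18.8

Planner FOC: ∂(Σu_j)/∂x_i = (Σα_j) − x_i = 0, so x_i^SO = Σα_j = 9.4 for every i; X^SO = 18.8.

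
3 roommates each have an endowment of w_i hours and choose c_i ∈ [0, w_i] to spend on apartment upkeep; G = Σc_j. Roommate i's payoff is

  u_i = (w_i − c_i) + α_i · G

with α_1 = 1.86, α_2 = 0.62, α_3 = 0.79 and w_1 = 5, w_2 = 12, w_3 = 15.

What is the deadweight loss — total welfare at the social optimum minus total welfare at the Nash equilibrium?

∂u_i/∂c_i = α_i − 1, so roommate i contributes w_i if α_i > 1, else 0.
α_i > 1 for i ∈ {1}; NE contributions (5, 0, 0), G = 5.
W^NE = Σw_i − G^NE + (Σα_i)·G^NE = 32 + 2.27·5 = 43.35.
Planner: ∂(Σu_j)/∂c_i = Σα_j − 1 = 2.27 > 0, so everyone contributes w_i; G^SO = 32, W^SO = 32 + 2.27·32 = 104.64.
Deadweight loss = 61.29.

61.29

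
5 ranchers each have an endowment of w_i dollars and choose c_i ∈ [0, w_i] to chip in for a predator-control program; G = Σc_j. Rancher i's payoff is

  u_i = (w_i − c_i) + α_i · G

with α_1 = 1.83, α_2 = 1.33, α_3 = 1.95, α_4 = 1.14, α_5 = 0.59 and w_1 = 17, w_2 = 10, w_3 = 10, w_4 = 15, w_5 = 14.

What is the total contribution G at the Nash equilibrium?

∂u_i/∂c_i = α_i − 1, so rancher i contributes w_i if α_i > 1, else 0.
α_i > 1 for i ∈ {1, 2, 3, 4}; NE contributions (17, 10, 10, 15, 0), G = 52.

52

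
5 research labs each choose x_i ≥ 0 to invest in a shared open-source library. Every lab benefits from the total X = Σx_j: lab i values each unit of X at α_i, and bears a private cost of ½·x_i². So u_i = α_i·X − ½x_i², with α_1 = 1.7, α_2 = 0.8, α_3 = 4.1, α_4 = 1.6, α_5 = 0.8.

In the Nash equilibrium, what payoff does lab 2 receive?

Lab i's FOC: ∂u_i/∂x_i = α_i − x_i = 0, so x_i* = α_i.
NE contributions = (1.7, 0.8, 4.1, 1.6, 0.8); X = 9.
u_2 = α_2·X − ½·(x_2)² = 0.8·9 − ½·0.8² = 6.88.

6.88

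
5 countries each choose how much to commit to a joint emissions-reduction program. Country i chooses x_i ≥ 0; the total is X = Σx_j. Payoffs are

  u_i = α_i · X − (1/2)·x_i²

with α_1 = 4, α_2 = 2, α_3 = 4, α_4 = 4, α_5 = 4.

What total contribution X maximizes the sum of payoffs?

90

Planner FOC: ∂(Σu_j)/∂x_i = (Σα_j) − x_i = 0, so x_i^SO = Σα_j = 18 for every i; X^SO = 90.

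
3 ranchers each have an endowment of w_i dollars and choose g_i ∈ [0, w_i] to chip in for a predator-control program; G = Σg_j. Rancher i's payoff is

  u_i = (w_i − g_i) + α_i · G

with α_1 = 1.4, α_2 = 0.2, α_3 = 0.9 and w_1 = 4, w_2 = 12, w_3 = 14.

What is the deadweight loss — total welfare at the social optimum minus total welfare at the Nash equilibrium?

∂u_i/∂g_i = α_i − 1, so rancher i contributes w_i if α_i > 1, else 0.
α_i > 1 for i ∈ {1}; NE contributions (4, 0, 0), G = 4.
W^NE = Σw_i − G^NE + (Σα_i)·G^NE = 30 + 1.5·4 = 36.
Planner: ∂(Σu_j)/∂g_i = Σα_j − 1 = 1.5 > 0, so everyone contributes w_i; G^SO = 30, W^SO = 30 + 1.5·30 = 75.
Deadweight loss = 39.

39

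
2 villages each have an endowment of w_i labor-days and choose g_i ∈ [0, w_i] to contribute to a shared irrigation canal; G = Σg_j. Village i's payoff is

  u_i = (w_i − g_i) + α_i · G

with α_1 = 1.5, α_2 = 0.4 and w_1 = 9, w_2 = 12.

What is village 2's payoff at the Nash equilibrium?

15.6

∂u_i/∂g_i = α_i − 1, so village i contributes w_i if α_i > 1, else 0.
α_i > 1 for i ∈ {1}; NE contributions (9, 0), G = 9.
u_2 = (12 − 0) + 0.4·9 = 15.6.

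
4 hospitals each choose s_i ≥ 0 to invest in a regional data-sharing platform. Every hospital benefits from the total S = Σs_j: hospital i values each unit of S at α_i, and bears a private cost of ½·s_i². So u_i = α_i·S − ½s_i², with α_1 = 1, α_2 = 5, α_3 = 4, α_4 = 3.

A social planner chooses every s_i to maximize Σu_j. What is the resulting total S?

Planner FOC: ∂(Σu_j)/∂s_i = (Σα_j) − s_i = 0, so s_i^SO = Σα_j = 13 for every i; S^SO = 52.

52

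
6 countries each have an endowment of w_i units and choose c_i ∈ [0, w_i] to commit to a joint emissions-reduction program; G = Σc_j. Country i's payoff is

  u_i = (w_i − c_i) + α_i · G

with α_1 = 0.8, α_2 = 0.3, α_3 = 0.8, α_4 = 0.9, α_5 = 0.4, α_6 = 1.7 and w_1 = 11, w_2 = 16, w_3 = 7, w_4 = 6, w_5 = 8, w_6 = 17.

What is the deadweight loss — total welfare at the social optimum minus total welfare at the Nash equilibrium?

187.2

∂u_i/∂c_i = α_i − 1, so country i contributes w_i if α_i > 1, else 0.
α_i > 1 for i ∈ {6}; NE contributions (0, 0, 0, 0, 0, 17), G = 17.
W^NE = Σw_i − G^NE + (Σα_i)·G^NE = 65 + 3.9·17 = 131.3.
Planner: ∂(Σu_j)/∂c_i = Σα_j − 1 = 3.9 > 0, so everyone contributes w_i; G^SO = 65, W^SO = 65 + 3.9·65 = 318.5.
Deadweight loss = 187.2.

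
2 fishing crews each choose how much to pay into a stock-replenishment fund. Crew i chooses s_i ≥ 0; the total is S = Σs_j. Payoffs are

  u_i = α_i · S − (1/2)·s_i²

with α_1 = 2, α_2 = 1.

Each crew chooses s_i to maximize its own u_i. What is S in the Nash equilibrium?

Crew i's FOC: ∂u_i/∂s_i = α_i − s_i = 0, so s_i* = α_i.
NE contributions = (2, 1); S = 3.

3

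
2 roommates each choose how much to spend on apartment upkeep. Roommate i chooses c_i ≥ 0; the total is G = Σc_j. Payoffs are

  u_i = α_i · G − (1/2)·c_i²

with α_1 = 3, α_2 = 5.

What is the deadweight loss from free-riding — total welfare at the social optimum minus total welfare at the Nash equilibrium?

17

Roommate i's FOC: ∂u_i/∂c_i = α_i − c_i = 0, so c_i* = α_i.
NE contributions = (3, 5); G = 8.
W^NE = (Σα)·G − ½Σα_i² = 8² − ½·34 = 47.
Planner sets c_i = Σα_j = 8 for every i, so G^SO = 2·8 = 16.
W^SO = (Σα)·G^SO − ½·2·(Σα)² = (2/2)·8² = 64.
Deadweight loss = W^SO − W^NE = 17.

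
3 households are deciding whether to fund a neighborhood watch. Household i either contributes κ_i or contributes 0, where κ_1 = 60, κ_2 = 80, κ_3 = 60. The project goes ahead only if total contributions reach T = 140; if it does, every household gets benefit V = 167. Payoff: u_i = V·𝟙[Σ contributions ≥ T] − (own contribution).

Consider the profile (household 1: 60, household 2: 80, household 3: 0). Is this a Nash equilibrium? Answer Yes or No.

Yes

Total = 140 ≥ 140: provided.
Household 1 (pledges 60, payoff 107): dropping to 0 → total 80, payoff 0. No gain.
Household 2 (pledges 80, payoff 87): dropping to 0 → total 60, payoff 0. No gain.
Household 3 (pledges 0, payoff 167): pledging 60 → total 200, payoff 107. No gain.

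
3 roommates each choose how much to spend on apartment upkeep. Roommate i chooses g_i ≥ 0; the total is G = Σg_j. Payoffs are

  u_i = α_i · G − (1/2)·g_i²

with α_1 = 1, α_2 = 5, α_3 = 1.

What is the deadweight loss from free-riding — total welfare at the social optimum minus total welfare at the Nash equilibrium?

Roommate i's FOC: ∂u_i/∂g_i = α_i − g_i = 0, so g_i* = α_i.
NE contributions = (1, 5, 1); G = 7.
W^NE = (Σα)·G − ½Σα_i² = 7² − ½·27 = 35.5.
Planner sets g_i = Σα_j = 7 for every i, so G^SO = 3·7 = 21.
W^SO = (Σα)·G^SO − ½·3·(Σα)² = (3/2)·7² = 73.5.
Deadweight loss = W^SO − W^NE = 38.

38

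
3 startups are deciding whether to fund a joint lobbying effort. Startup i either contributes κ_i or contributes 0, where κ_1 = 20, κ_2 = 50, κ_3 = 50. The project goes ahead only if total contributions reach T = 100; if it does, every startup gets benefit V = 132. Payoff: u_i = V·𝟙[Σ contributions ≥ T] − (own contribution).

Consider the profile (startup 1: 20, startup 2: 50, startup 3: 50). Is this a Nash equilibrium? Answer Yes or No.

No

Total = 120 ≥ 100: provided.
Startup 1 (pledges 20, payoff 112): dropping to 0 → total 100, payoff 132. Profitable deviation.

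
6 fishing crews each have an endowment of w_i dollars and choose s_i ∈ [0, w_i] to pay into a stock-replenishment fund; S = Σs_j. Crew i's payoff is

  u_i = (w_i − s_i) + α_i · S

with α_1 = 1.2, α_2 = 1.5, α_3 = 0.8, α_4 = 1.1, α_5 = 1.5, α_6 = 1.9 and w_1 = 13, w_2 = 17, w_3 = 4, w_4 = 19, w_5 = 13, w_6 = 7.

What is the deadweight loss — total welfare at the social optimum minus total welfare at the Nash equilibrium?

28

∂u_i/∂s_i = α_i − 1, so crew i contributes w_i if α_i > 1, else 0.
α_i > 1 for i ∈ {1, 2, 4, 5, 6}; NE contributions (13, 17, 0, 19, 13, 7), S = 69.
W^NE = Σw_i − S^NE + (Σα_i)·S^NE = 73 + 7·69 = 556.
Planner: ∂(Σu_j)/∂s_i = Σα_j − 1 = 7 > 0, so everyone contributes w_i; S^SO = 73, W^SO = 73 + 7·73 = 584.
Deadweight loss = 28.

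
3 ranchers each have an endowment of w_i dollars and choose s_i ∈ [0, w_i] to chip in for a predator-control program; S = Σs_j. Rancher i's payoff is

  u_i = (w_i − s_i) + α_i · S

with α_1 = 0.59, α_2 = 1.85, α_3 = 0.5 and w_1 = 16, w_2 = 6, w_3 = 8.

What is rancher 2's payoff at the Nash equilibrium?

11.1

∂u_i/∂s_i = α_i − 1, so rancher i contributes w_i if α_i > 1, else 0.
α_i > 1 for i ∈ {2}; NE contributions (0, 6, 0), S = 6.
u_2 = (6 − 6) + 1.85·6 = 11.1.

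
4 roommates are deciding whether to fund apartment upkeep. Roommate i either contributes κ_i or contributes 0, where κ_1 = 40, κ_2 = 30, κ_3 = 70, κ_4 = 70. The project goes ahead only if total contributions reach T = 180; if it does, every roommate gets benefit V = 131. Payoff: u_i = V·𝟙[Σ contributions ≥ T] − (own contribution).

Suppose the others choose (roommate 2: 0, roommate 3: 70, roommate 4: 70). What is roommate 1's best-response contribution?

40

Others' total = 140. Contributing 40 brings total to 180 ≥ 180: gain V − κ_1 = 91.
Best response: 40.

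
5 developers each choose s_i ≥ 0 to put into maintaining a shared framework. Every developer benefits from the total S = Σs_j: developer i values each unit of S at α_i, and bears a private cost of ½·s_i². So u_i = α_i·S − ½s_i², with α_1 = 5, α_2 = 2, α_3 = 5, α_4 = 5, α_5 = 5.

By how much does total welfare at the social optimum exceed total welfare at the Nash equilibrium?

Developer i's FOC: ∂u_i/∂s_i = α_i − s_i = 0, so s_i* = α_i.
NE contributions = (5, 2, 5, 5, 5); S = 22.
W^NE = (Σα)·S − ½Σα_i² = 22² − ½·104 = 432.
Planner sets s_i = Σα_j = 22 for every i, so S^SO = 5·22 = 110.
W^SO = (Σα)·S^SO − ½·5·(Σα)² = (5/2)·22² = 1210.
Deadweight loss = W^SO − W^NE = 778.

778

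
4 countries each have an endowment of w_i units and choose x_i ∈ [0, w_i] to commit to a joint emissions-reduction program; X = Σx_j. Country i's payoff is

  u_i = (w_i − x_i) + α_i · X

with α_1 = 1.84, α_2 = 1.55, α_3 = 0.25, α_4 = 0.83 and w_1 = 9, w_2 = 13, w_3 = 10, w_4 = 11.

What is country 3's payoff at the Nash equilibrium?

15.5

∂u_i/∂x_i = α_i − 1, so country i contributes w_i if α_i > 1, else 0.
α_i > 1 for i ∈ {1, 2}; NE contributions (9, 13, 0, 0), X = 22.
u_3 = (10 − 0) + 0.25·22 = 15.5.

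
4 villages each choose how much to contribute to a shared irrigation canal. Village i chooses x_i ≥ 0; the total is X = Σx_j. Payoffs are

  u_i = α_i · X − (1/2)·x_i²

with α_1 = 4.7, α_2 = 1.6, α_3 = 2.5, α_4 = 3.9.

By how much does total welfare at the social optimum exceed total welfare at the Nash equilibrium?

184.345

Village i's FOC: ∂u_i/∂x_i = α_i − x_i = 0, so x_i* = α_i.
NE contributions = (4.7, 1.6, 2.5, 3.9); X = 12.7.
W^NE = (Σα)·X − ½Σα_i² = 12.7² − ½·46.11 = 138.235.
Planner sets x_i = Σα_j = 12.7 for every i, so X^SO = 4·12.7 = 50.8.
W^SO = (Σα)·X^SO − ½·4·(Σα)² = (4/2)·12.7² = 322.58.
Deadweight loss = W^SO − W^NE = 184.345.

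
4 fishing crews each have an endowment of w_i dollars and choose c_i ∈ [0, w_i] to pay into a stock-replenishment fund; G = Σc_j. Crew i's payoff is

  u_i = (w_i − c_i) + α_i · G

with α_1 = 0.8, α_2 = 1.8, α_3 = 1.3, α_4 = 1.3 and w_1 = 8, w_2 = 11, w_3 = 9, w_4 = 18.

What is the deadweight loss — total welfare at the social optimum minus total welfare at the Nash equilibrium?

33.6

∂u_i/∂c_i = α_i − 1, so crew i contributes w_i if α_i > 1, else 0.
α_i > 1 for i ∈ {2, 3, 4}; NE contributions (0, 11, 9, 18), G = 38.
W^NE = Σw_i − G^NE + (Σα_i)·G^NE = 46 + 4.2·38 = 205.6.
Planner: ∂(Σu_j)/∂c_i = Σα_j − 1 = 4.2 > 0, so everyone contributes w_i; G^SO = 46, W^SO = 46 + 4.2·46 = 239.2.
Deadweight loss = 33.6.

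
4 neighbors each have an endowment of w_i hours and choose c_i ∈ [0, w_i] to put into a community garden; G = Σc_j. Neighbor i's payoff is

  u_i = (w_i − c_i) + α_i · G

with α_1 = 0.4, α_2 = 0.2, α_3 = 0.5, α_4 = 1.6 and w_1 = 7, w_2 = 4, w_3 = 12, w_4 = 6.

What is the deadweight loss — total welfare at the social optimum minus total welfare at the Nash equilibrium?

39.1

∂u_i/∂c_i = α_i − 1, so neighbor i contributes w_i if α_i > 1, else 0.
α_i > 1 for i ∈ {4}; NE contributions (0, 0, 0, 6), G = 6.
W^NE = Σw_i − G^NE + (Σα_i)·G^NE = 29 + 1.7·6 = 39.2.
Planner: ∂(Σu_j)/∂c_i = Σα_j − 1 = 1.7 > 0, so everyone contributes w_i; G^SO = 29, W^SO = 29 + 1.7·29 = 78.3.
Deadweight loss = 39.1.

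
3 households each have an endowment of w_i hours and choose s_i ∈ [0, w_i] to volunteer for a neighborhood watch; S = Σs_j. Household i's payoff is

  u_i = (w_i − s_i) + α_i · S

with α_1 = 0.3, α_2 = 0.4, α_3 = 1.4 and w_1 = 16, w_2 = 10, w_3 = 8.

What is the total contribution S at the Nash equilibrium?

8

∂u_i/∂s_i = α_i − 1, so household i contributes w_i if α_i > 1, else 0.
α_i > 1 for i ∈ {3}; NE contributions (0, 0, 8), S = 8.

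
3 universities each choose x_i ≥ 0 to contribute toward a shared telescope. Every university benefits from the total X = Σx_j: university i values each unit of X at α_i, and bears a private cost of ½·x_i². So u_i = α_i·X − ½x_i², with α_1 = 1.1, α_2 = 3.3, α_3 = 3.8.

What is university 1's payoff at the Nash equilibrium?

University i's FOC: ∂u_i/∂x_i = α_i − x_i = 0, so x_i* = α_i.
NE contributions = (1.1, 3.3, 3.8); X = 8.2.
u_1 = α_1·X − ½·(x_1)² = 1.1·8.2 − ½·1.1² = 8.415.

8.415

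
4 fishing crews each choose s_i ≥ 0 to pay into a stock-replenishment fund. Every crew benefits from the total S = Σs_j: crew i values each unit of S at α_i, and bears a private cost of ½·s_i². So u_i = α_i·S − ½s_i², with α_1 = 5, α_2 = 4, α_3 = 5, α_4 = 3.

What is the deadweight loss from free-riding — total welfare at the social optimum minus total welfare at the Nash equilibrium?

Crew i's FOC: ∂u_i/∂s_i = α_i − s_i = 0, so s_i* = α_i.
NE contributions = (5, 4, 5, 3); S = 17.
W^NE = (Σα)·S − ½Σα_i² = 17² − ½·75 = 251.5.
Planner sets s_i = Σα_j = 17 for every i, so S^SO = 4·17 = 68.
W^SO = (Σα)·S^SO − ½·4·(Σα)² = (4/2)·17² = 578.
Deadweight loss = W^SO − W^NE = 326.5.

326.5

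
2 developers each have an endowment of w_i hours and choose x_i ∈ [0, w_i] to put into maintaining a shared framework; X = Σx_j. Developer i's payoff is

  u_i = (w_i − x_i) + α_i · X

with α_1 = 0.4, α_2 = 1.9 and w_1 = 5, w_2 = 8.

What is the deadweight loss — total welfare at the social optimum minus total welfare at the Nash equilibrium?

6.5

∂u_i/∂x_i = α_i − 1, so developer i contributes w_i if α_i > 1, else 0.
α_i > 1 for i ∈ {2}; NE contributions (0, 8), X = 8.
W^NE = Σw_i − X^NE + (Σα_i)·X^NE = 13 + 1.3·8 = 23.4.
Planner: ∂(Σu_j)/∂x_i = Σα_j − 1 = 1.3 > 0, so everyone contributes w_i; X^SO = 13, W^SO = 13 + 1.3·13 = 29.9.
Deadweight loss = 6.5.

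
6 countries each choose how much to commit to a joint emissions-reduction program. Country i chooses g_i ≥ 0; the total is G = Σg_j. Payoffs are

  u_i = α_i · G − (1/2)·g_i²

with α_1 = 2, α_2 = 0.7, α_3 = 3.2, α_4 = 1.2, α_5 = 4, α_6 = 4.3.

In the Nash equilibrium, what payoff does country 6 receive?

Country i's FOC: ∂u_i/∂g_i = α_i − g_i = 0, so g_i* = α_i.
NE contributions = (2, 0.7, 3.2, 1.2, 4, 4.3); G = 15.4.
u_6 = α_6·G − ½·(g_6)² = 4.3·15.4 − ½·4.3² = 56.975.

56.975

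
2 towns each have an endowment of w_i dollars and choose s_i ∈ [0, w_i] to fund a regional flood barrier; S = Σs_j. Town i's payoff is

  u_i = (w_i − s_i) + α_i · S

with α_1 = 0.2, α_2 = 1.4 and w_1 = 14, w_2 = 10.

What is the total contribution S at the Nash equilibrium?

10

∂u_i/∂s_i = α_i − 1, so town i contributes w_i if α_i > 1, else 0.
α_i > 1 for i ∈ {2}; NE contributions (0, 10), S = 10.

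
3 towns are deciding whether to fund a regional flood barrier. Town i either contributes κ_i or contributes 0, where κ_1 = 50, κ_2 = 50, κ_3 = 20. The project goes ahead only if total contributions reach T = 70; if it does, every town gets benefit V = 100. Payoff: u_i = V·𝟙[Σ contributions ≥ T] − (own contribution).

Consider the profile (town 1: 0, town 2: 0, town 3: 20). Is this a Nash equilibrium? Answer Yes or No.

Total = 20 < 70: not provided.
Town 1 (pledges 0, payoff 0): pledging 50 → total 70, payoff 50. Profitable deviation.

No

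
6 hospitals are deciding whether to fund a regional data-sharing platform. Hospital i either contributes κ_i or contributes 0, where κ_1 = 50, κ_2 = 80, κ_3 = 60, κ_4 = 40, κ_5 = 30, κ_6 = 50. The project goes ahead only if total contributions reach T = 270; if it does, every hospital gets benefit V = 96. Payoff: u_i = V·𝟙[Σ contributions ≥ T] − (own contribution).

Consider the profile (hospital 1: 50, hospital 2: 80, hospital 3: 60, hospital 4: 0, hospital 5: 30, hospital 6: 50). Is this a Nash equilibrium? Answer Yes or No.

Total = 270 ≥ 270: provided.
Hospital 1 (pledges 50, payoff 46): dropping to 0 → total 220, payoff 0. No gain.
Hospital 2 (pledges 80, payoff 16): dropping to 0 → total 190, payoff 0. No gain.
Hospital 3 (pledges 60, payoff 36): dropping to 0 → total 210, payoff 0. No gain.
Hospital 4 (pledges 0, payoff 96): pledging 40 → total 310, payoff 56. No gain.
Hospital 5 (pledges 30, payoff 66): dropping to 0 → total 240, payoff 0. No gain.
Hospital 6 (pledges 50, payoff 46): dropping to 0 → total 220, payoff 0. No gain.

Yes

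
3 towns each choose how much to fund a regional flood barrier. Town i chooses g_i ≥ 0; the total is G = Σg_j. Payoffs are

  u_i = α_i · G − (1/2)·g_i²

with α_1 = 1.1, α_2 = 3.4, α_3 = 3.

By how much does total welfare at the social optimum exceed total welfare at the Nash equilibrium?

Town i's FOC: ∂u_i/∂g_i = α_i − g_i = 0, so g_i* = α_i.
NE contributions = (1.1, 3.4, 3); G = 7.5.
W^NE = (Σα)·G − ½Σα_i² = 7.5² − ½·21.77 = 45.365.
Planner sets g_i = Σα_j = 7.5 for every i, so G^SO = 3·7.5 = 22.5.
W^SO = (Σα)·G^SO − ½·3·(Σα)² = (3/2)·7.5² = 84.375.
Deadweight loss = W^SO − W^NE = 39.01.

39.01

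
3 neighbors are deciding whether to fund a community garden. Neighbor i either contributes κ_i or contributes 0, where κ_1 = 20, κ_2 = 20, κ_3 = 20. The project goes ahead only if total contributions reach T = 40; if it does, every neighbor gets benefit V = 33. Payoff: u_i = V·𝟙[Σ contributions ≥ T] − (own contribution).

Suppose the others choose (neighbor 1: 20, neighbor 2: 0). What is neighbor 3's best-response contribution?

20

Others' total = 20. Contributing 20 brings total to 40 ≥ 40: gain V − κ_3 = 13.
Best response: 20.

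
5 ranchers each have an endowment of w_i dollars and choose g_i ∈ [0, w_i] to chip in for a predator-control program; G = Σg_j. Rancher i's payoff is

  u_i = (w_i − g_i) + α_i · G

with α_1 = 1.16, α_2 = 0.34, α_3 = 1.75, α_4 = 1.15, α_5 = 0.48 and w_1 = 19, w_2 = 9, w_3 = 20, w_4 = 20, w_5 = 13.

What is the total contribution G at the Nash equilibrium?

∂u_i/∂g_i = α_i − 1, so rancher i contributes w_i if α_i > 1, else 0.
α_i > 1 for i ∈ {1, 3, 4}; NE contributions (19, 0, 20, 20, 0), G = 59.

59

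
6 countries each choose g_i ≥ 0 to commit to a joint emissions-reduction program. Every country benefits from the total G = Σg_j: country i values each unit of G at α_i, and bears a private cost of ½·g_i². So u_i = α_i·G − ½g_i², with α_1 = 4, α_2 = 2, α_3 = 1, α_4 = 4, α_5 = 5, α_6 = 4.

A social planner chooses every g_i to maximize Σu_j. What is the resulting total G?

Planner FOC: ∂(Σu_j)/∂g_i = (Σα_j) − g_i = 0, so g_i^SO = Σα_j = 20 for every i; G^SO = 120.

120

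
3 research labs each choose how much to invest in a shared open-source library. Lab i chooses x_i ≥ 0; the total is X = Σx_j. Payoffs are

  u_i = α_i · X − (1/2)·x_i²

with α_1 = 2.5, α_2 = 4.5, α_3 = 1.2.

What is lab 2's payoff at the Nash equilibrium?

Lab i's FOC: ∂u_i/∂x_i = α_i − x_i = 0, so x_i* = α_i.
NE contributions = (2.5, 4.5, 1.2); X = 8.2.
u_2 = α_2·X − ½·(x_2)² = 4.5·8.2 − ½·4.5² = 26.775.

26.775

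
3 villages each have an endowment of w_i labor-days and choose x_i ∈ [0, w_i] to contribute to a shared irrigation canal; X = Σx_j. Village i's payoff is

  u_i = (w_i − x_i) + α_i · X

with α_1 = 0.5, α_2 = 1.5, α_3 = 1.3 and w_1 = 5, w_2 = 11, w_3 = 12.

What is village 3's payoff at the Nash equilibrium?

∂u_i/∂x_i = α_i − 1, so village i contributes w_i if α_i > 1, else 0.
α_i > 1 for i ∈ {2, 3}; NE contributions (0, 11, 12), X = 23.
u_3 = (12 − 12) + 1.3·23 = 29.9.

29.9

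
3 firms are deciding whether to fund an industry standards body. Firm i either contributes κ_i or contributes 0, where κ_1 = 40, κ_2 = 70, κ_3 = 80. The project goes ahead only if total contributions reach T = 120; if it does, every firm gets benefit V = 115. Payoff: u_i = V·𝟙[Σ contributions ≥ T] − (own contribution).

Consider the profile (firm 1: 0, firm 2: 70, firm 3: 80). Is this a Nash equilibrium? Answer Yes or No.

Total = 150 ≥ 120: provided.
Firm 1 (pledges 0, payoff 115): pledging 40 → total 190, payoff 75. No gain.
Firm 2 (pledges 70, payoff 45): dropping to 0 → total 80, payoff 0. No gain.
Firm 3 (pledges 80, payoff 35): dropping to 0 → total 70, payoff 0. No gain.

Yes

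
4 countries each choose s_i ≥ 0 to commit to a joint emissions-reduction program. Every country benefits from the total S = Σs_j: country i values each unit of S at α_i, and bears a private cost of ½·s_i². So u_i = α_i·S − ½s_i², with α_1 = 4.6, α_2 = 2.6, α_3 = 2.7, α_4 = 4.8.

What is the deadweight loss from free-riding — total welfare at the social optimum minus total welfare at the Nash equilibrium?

245.215

Country i's FOC: ∂u_i/∂s_i = α_i − s_i = 0, so s_i* = α_i.
NE contributions = (4.6, 2.6, 2.7, 4.8); S = 14.7.
W^NE = (Σα)·S − ½Σα_i² = 14.7² − ½·58.25 = 186.965.
Planner sets s_i = Σα_j = 14.7 for every i, so S^SO = 4·14.7 = 58.8.
W^SO = (Σα)·S^SO − ½·4·(Σα)² = (4/2)·14.7² = 432.18.
Deadweight loss = W^SO − W^NE = 245.215.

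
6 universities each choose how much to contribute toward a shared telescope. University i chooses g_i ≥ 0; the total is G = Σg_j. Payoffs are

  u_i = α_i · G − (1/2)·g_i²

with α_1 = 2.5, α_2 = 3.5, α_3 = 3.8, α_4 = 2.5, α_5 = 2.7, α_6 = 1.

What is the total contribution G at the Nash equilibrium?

16

University i's FOC: ∂u_i/∂g_i = α_i − g_i = 0, so g_i* = α_i.
NE contributions = (2.5, 3.5, 3.8, 2.5, 2.7, 1); G = 16.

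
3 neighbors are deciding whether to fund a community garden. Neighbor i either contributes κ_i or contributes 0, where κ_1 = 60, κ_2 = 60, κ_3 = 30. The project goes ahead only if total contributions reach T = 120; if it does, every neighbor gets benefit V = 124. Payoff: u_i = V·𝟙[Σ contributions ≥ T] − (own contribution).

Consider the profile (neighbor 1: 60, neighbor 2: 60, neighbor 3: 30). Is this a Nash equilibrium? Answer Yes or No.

No

Total = 150 ≥ 120: provided.
Neighbor 1 (pledges 60, payoff 64): dropping to 0 → total 90, payoff 0. No gain.
Neighbor 2 (pledges 60, payoff 64): dropping to 0 → total 90, payoff 0. No gain.
Neighbor 3 (pledges 30, payoff 94): dropping to 0 → total 120, payoff 124. Profitable deviation.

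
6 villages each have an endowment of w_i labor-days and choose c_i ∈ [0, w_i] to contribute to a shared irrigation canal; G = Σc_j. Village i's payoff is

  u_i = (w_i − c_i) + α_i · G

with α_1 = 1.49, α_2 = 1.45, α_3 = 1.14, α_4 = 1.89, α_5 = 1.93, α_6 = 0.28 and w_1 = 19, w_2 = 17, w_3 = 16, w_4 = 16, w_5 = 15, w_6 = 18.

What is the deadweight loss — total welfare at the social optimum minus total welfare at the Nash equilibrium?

129.24

∂u_i/∂c_i = α_i − 1, so village i contributes w_i if α_i > 1, else 0.
α_i > 1 for i ∈ {1, 2, 3, 4, 5}; NE contributions (19, 17, 16, 16, 15, 0), G = 83.
W^NE = Σw_i − G^NE + (Σα_i)·G^NE = 101 + 7.18·83 = 696.94.
Planner: ∂(Σu_j)/∂c_i = Σα_j − 1 = 7.18 > 0, so everyone contributes w_i; G^SO = 101, W^SO = 101 + 7.18·101 = 826.18.
Deadweight loss = 129.24.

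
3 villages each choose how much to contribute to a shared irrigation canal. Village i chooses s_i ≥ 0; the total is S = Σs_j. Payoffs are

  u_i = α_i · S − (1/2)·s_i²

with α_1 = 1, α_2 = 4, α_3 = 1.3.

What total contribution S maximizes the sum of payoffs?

Planner FOC: ∂(Σu_j)/∂s_i = (Σα_j) − s_i = 0, so s_i^SO = Σα_j = 6.3 for every i; S^SO = 18.9.

18.9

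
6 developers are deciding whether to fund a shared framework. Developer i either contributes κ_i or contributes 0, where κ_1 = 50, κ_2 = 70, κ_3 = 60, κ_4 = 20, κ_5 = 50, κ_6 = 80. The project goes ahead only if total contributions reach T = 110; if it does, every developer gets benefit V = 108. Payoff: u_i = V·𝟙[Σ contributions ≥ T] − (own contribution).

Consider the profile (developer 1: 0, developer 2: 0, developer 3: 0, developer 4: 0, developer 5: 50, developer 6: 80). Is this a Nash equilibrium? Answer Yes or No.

Yes

Total = 130 ≥ 110: provided.
Developer 1 (pledges 0, payoff 108): pledging 50 → total 180, payoff 58. No gain.
Developer 2 (pledges 0, payoff 108): pledging 70 → total 200, payoff 38. No gain.
Developer 3 (pledges 0, payoff 108): pledging 60 → total 190, payoff 48. No gain.
Developer 4 (pledges 0, payoff 108): pledging 20 → total 150, payoff 88. No gain.
Developer 5 (pledges 50, payoff 58): dropping to 0 → total 80, payoff 0. No gain.
Developer 6 (pledges 80, payoff 28): dropping to 0 → total 50, payoff 0. No gain.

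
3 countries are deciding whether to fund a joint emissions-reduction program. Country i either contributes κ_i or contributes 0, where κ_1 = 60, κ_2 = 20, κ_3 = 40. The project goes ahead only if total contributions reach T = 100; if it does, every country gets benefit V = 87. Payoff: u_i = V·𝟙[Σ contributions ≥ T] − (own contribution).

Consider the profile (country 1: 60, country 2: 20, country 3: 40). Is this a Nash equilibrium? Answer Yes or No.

No

Total = 120 ≥ 100: provided.
Country 1 (pledges 60, payoff 27): dropping to 0 → total 60, payoff 0. No gain.
Country 2 (pledges 20, payoff 67): dropping to 0 → total 100, payoff 87. Profitable deviation.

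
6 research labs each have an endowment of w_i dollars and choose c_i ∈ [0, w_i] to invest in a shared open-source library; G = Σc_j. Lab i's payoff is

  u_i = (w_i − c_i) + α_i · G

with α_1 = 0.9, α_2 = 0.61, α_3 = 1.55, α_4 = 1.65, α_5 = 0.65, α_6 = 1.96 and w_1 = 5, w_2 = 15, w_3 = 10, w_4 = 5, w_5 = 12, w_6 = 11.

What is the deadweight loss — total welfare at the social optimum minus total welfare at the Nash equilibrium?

∂u_i/∂c_i = α_i − 1, so lab i contributes w_i if α_i > 1, else 0.
α_i > 1 for i ∈ {3, 4, 6}; NE contributions (0, 0, 10, 5, 0, 11), G = 26.
W^NE = Σw_i − G^NE + (Σα_i)·G^NE = 58 + 6.32·26 = 222.32.
Planner: ∂(Σu_j)/∂c_i = Σα_j − 1 = 6.32 > 0, so everyone contributes w_i; G^SO = 58, W^SO = 58 + 6.32·58 = 424.56.
Deadweight loss = 202.24.

202.24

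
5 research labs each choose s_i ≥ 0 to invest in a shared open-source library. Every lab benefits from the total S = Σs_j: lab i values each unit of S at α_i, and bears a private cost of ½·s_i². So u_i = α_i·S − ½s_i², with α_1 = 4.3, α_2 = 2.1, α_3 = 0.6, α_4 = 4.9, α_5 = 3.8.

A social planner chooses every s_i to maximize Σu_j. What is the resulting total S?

Planner FOC: ∂(Σu_j)/∂s_i = (Σα_j) − s_i = 0, so s_i^SO = Σα_j = 15.7 for every i; S^SO = 78.5.

78.5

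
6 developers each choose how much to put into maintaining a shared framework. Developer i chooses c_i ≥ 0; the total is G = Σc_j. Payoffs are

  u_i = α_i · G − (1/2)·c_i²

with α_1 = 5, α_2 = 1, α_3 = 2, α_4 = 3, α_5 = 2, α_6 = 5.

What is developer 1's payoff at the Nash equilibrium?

Developer i's FOC: ∂u_i/∂c_i = α_i − c_i = 0, so c_i* = α_i.
NE contributions = (5, 1, 2, 3, 2, 5); G = 18.
u_1 = α_1·G − ½·(c_1)² = 5·18 − ½·5² = 77.5.

77.5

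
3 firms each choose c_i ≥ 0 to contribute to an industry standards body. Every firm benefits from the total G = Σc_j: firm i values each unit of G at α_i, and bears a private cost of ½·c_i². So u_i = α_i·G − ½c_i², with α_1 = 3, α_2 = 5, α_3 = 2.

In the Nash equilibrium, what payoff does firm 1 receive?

Firm i's FOC: ∂u_i/∂c_i = α_i − c_i = 0, so c_i* = α_i.
NE contributions = (3, 5, 2); G = 10.
u_1 = α_1·G − ½·(c_1)² = 3·10 − ½·3² = 25.5.

25.5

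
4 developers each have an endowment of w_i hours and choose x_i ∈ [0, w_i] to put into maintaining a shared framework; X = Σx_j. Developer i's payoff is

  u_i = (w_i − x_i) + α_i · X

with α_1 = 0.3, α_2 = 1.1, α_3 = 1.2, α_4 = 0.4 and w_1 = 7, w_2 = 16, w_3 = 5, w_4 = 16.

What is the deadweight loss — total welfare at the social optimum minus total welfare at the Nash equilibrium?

46

∂u_i/∂x_i = α_i − 1, so developer i contributes w_i if α_i > 1, else 0.
α_i > 1 for i ∈ {2, 3}; NE contributions (0, 16, 5, 0), X = 21.
W^NE = Σw_i − X^NE + (Σα_i)·X^NE = 44 + 2·21 = 86.
Planner: ∂(Σu_j)/∂x_i = Σα_j − 1 = 2 > 0, so everyone contributes w_i; X^SO = 44, W^SO = 44 + 2·44 = 132.
Deadweight loss = 46.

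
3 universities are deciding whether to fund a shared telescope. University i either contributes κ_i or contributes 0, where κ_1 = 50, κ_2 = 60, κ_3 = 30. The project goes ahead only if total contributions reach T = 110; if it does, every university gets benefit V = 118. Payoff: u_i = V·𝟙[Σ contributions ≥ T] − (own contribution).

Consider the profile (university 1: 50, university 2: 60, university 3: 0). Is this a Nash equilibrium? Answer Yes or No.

Total = 110 ≥ 110: provided.
University 1 (pledges 50, payoff 68): dropping to 0 → total 60, payoff 0. No gain.
University 2 (pledges 60, payoff 58): dropping to 0 → total 50, payoff 0. No gain.
University 3 (pledges 0, payoff 118): pledging 30 → total 140, payoff 88. No gain.

Yes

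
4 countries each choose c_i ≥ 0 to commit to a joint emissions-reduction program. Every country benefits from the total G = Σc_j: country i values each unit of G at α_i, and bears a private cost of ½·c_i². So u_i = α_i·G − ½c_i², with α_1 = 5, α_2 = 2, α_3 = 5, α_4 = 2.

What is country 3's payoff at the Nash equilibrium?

Country i's FOC: ∂u_i/∂c_i = α_i − c_i = 0, so c_i* = α_i.
NE contributions = (5, 2, 5, 2); G = 14.
u_3 = α_3·G − ½·(c_3)² = 5·14 − ½·5² = 57.5.

57.5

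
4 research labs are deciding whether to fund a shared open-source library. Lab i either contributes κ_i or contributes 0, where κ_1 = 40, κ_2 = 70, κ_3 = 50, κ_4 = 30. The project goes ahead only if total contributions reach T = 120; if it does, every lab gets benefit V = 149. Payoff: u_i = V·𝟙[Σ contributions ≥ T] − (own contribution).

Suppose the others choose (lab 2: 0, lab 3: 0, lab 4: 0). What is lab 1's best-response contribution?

0

Others' total = 0. Even contributing 40 gives 40 < 120: no benefit either way.
Best response: 0.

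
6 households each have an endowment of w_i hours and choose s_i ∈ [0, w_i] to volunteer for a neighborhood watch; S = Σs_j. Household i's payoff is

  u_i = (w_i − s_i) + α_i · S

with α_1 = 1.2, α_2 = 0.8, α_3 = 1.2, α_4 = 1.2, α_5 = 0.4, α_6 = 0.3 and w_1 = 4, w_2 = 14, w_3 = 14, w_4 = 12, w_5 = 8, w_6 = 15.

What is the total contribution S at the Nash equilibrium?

30

∂u_i/∂s_i = α_i − 1, so household i contributes w_i if α_i > 1, else 0.
α_i > 1 for i ∈ {1, 3, 4}; NE contributions (4, 0, 14, 12, 0, 0), S = 30.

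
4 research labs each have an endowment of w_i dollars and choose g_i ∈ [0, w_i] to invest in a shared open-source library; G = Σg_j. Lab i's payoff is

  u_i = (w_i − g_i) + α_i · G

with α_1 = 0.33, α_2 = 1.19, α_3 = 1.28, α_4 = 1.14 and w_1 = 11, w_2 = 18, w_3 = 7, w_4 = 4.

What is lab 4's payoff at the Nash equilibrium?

∂u_i/∂g_i = α_i − 1, so lab i contributes w_i if α_i > 1, else 0.
α_i > 1 for i ∈ {2, 3, 4}; NE contributions (0, 18, 7, 4), G = 29.
u_4 = (4 − 4) + 1.14·29 = 33.06.

33.06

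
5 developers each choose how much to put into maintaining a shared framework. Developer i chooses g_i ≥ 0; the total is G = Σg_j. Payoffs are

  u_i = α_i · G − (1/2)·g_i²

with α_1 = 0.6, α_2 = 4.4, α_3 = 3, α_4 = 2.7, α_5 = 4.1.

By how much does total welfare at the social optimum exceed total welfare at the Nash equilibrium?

354.97

Developer i's FOC: ∂u_i/∂g_i = α_i − g_i = 0, so g_i* = α_i.
NE contributions = (0.6, 4.4, 3, 2.7, 4.1); G = 14.8.
W^NE = (Σα)·G − ½Σα_i² = 14.8² − ½·52.82 = 192.63.
Planner sets g_i = Σα_j = 14.8 for every i, so G^SO = 5·14.8 = 74.
W^SO = (Σα)·G^SO − ½·5·(Σα)² = (5/2)·14.8² = 547.6.
Deadweight loss = W^SO − W^NE = 354.97.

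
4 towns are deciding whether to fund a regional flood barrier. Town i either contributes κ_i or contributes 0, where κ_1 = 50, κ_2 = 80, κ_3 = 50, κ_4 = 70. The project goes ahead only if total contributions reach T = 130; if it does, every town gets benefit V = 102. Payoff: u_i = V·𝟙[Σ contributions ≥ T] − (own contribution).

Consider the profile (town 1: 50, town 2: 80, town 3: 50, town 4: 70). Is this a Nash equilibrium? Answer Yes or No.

No

Total = 250 ≥ 130: provided.
Town 1 (pledges 50, payoff 52): dropping to 0 → total 200, payoff 102. Profitable deviation.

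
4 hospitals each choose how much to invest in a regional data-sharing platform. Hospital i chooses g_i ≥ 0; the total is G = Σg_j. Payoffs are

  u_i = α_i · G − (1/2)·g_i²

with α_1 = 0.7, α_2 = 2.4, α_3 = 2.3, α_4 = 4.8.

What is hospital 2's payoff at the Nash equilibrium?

Hospital i's FOC: ∂u_i/∂g_i = α_i − g_i = 0, so g_i* = α_i.
NE contributions = (0.7, 2.4, 2.3, 4.8); G = 10.2.
u_2 = α_2·G − ½·(g_2)² = 2.4·10.2 − ½·2.4² = 21.6.

21.6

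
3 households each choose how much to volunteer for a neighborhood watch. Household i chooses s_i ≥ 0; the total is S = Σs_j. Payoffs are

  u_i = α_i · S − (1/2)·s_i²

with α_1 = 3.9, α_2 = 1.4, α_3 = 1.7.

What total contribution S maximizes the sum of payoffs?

21

Planner FOC: ∂(Σu_j)/∂s_i = (Σα_j) − s_i = 0, so s_i^SO = Σα_j = 7 for every i; S^SO = 21.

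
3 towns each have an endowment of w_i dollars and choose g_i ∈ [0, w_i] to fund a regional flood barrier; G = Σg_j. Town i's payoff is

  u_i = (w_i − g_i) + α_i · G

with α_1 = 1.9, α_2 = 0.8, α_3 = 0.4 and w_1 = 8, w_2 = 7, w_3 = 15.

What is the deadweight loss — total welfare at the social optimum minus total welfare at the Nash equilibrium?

46.2

∂u_i/∂g_i = α_i − 1, so town i contributes w_i if α_i > 1, else 0.
α_i > 1 for i ∈ {1}; NE contributions (8, 0, 0), G = 8.
W^NE = Σw_i − G^NE + (Σα_i)·G^NE = 30 + 2.1·8 = 46.8.
Planner: ∂(Σu_j)/∂g_i = Σα_j − 1 = 2.1 > 0, so everyone contributes w_i; G^SO = 30, W^SO = 30 + 2.1·30 = 93.
Deadweight loss = 46.2.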